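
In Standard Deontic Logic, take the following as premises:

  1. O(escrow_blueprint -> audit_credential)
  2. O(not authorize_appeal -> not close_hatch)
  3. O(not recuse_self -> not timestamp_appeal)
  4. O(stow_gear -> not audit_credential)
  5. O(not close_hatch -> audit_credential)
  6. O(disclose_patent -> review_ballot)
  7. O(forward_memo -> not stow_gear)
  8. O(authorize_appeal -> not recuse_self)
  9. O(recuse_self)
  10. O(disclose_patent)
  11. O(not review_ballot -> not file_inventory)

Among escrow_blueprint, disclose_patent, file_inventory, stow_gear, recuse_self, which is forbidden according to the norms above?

stow_gear

From premise 9 we have O(recuse_self).
Premise 8 is O(authorize_appeal -> not recuse_self); contrapositively O(recuse_self -> not authorize_appeal). Since O(recuse_self) holds, K gives O(not authorize_appeal).
Premise 2 is O(not authorize_appeal -> not close_hatch); since O(not authorize_appeal), deontic closure gives O(not close_hatch).
From O(not close_hatch) and premise 5, O(not close_hatch -> audit_credential), we obtain O(audit_credential).
Premise 4 is O(stow_gear -> not audit_credential); contrapositively O(audit_credential -> not stow_gear). Since O(audit_credential) holds, K gives O(not stow_gear).
So O(not stow_gear) holds, i.e. stow_gear is forbidden. None of the other listed options is forbidden under the premises.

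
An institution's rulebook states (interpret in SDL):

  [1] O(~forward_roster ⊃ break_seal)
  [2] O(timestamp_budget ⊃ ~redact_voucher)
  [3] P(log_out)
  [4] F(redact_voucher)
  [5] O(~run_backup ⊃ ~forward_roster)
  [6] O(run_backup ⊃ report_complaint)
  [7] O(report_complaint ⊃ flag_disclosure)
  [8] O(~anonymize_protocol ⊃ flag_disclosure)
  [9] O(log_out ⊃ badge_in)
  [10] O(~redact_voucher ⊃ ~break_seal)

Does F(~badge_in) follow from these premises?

No

Premise 9 is O(log_out ⊃ badge_in), but O(log_out) is not derivable from the premises (the permission P(log_out) asserts only ~O(~log_out), not O(log_out)), so it does not yield O(badge_in).
No other premise forces O(badge_in). An ideal world satisfying every premise can still have ~badge_in true, so F(~badge_in) is not derivable.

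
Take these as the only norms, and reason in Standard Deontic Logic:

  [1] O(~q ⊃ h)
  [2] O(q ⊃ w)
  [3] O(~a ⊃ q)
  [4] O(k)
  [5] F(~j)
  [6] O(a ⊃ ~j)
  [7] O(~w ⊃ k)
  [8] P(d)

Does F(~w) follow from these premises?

Yes

Premise 5, F(~j), is equivalent to O(j).
The contrapositive of premise 6 (O(a ⊃ ~j)) is O(j ⊃ ~a), and O(j) is already established, so O(~a).
With premise 3, O(~a ⊃ q), the K-axiom yields O(q).
Premise 2 is O(q ⊃ w); since O(q), deontic closure gives O(w).
Premises 1, 4, 7, 8 do not contribute to this derivation.
So O(w) holds, i.e. F(~w). The claim follows.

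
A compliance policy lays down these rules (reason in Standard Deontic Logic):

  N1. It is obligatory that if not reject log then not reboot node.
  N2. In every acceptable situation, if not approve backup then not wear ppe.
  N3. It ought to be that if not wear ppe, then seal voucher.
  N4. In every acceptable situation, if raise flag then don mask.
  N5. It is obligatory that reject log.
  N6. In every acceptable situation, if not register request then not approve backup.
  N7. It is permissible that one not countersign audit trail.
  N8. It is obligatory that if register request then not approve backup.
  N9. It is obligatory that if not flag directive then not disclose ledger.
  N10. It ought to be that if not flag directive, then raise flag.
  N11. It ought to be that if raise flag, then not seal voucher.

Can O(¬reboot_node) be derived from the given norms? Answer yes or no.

Premise 1 is O(¬reject_log → ¬reboot_node), but O(¬reject_log) is not derivable from the premises, so it does not yield O(¬reboot_node).
No other premise forces O(¬reboot_node). An ideal world satisfying every premise can still have ¬reboot_node false, so O(¬reboot_node) is not derivable.

No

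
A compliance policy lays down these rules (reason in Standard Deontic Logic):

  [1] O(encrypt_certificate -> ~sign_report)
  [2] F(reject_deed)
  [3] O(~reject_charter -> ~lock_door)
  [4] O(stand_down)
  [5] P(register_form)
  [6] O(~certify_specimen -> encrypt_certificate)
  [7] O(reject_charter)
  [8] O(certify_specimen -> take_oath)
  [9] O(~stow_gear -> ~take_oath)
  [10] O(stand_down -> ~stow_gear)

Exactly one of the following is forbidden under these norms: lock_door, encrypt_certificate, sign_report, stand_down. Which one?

sign_report

Premise 4 gives O(stand_down).
From O(stand_down) and premise 10, O(stand_down -> ~stow_gear), we obtain O(~stow_gear).
From O(~stow_gear) and premise 9, O(~stow_gear -> ~take_oath), we obtain O(~take_oath).
Premise 8, O(certify_specimen -> take_oath), contraposes to O(~take_oath -> ~certify_specimen); with O(~take_oath) we get O(~certify_specimen).
Applying K to premise 6 (O(~certify_specimen -> encrypt_certificate)) and O(~certify_specimen) yields O(encrypt_certificate).
Premise 1 is O(encrypt_certificate -> ~sign_report); since O(encrypt_certificate), deontic closure gives O(~sign_report).
So O(~sign_report) holds, i.e. sign_report is forbidden. None of the other listed options is forbidden under the premises.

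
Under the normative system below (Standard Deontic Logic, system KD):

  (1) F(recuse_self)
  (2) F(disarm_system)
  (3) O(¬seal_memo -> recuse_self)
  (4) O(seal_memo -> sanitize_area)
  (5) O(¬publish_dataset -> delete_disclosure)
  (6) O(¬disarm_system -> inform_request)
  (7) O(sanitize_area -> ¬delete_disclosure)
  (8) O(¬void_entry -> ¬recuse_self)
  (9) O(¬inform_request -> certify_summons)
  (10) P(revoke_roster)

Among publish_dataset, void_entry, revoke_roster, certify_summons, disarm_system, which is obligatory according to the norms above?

publish_dataset

Premise 1, F(recuse_self), is equivalent to O(¬recuse_self).
Premise 3, O(¬seal_memo -> recuse_self), contraposes to O(¬recuse_self -> seal_memo); with O(¬recuse_self) we get O(seal_memo).
From O(seal_memo) and premise 4, O(seal_memo -> sanitize_area), we obtain O(sanitize_area).
Applying K to premise 7 (O(sanitize_area -> ¬delete_disclosure)) and O(sanitize_area) yields O(¬delete_disclosure).
The contrapositive of premise 5 (O(¬publish_dataset -> delete_disclosure)) is O(¬delete_disclosure -> publish_dataset), and O(¬delete_disclosure) is already established, so O(publish_dataset).
So O(publish_dataset) holds — publish_dataset is obligatory. None of the other listed options is made obligatory by any chain of premises.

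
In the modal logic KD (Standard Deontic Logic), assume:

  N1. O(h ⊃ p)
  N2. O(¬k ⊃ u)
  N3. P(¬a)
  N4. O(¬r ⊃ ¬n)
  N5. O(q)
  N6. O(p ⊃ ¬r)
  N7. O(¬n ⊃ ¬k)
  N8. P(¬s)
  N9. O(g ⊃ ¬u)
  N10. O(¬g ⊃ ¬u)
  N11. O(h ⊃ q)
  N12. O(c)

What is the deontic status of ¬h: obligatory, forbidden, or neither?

By case analysis on ¬g: premise 10 gives O(¬g ⊃ ¬u) and premise 9 gives O(g ⊃ ¬u), so O(¬u) either way.
Premise 2, O(¬k ⊃ u), contraposes to O(¬u ⊃ k); with O(¬u) we get O(k).
The contrapositive of premise 7 (O(¬n ⊃ ¬k)) is O(k ⊃ n), and O(k) is already established, so O(n).
Premise 4, O(¬r ⊃ ¬n), contraposes to O(n ⊃ r); with O(n) we get O(r).
Premise 6 is O(p ⊃ ¬r); contrapositively O(r ⊃ ¬p). Since O(r) holds, K gives O(¬p).
Premise 1, O(h ⊃ p), contraposes to O(¬p ⊃ ¬h); with O(¬p) we get O(¬h).
Premises 3, 5, 8, 11, 12 do not contribute to this derivation.
Hence ¬h is obligatory.

Obligatory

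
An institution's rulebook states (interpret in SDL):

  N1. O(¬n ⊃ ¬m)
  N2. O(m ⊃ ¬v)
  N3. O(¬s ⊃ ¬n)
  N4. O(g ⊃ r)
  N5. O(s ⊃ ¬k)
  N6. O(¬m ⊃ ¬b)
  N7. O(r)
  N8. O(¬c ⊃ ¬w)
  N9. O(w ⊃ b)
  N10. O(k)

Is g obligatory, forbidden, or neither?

Premise 4 is O(g ⊃ r); even if O(r) held, inferring O(g) would be affirming the consequent — invalid.
No premise or chain of K-axiom applications forces O(g), and none forces O(¬g). So g is neither obligatory nor forbidden under these norms.

Neither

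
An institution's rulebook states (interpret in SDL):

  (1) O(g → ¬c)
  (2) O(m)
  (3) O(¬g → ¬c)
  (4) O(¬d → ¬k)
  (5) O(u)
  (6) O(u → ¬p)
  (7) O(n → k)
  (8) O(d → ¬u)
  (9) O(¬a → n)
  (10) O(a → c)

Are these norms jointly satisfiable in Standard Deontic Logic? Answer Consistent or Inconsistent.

Inconsistent

Premises 1 and 3 are O(g → ¬c) and O(¬g → ¬c); every ideal world satisfies g or ¬g, so in either case ¬c holds — hence O(¬c).
The contrapositive of premise 10 (O(a → c)) is O(¬c → ¬a), and O(¬c) is already established, so O(¬a).
Premise 9 is O(¬a → n); since O(¬a), deontic closure gives O(n).
With premise 7, O(n → k), the K-axiom yields O(k).
The contrapositive of premise 4 (O(¬d → ¬k)) is O(k → d), and O(k) is already established, so O(d).
From O(d) and premise 8, O(d → ¬u), we obtain O(¬u).
Yet premise 5 states O(u).
We now have both O(¬u) and O(u) — u is simultaneously obligatory and forbidden, violating the D-axiom.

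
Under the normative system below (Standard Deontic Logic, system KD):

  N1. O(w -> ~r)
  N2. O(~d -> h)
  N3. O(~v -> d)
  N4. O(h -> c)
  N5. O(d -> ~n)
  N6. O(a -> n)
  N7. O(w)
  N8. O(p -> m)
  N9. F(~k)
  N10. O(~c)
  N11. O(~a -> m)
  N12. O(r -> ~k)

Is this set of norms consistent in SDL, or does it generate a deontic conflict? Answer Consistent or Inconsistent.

Premise 12 is O(r -> ~k), but O(r) is not derivable from the premises, so it does not yield O(~k).
So O(~k) is not derivable, and the apparent clash with O(k) does not arise.
A world satisfying every obligation exists (e.g. a=false, c=false, d=true, h=false, k=true, m=true, n=false, p=false, r=false, v=false, w=true); no atom is both obligatory and forbidden, so the set is consistent.

Consistent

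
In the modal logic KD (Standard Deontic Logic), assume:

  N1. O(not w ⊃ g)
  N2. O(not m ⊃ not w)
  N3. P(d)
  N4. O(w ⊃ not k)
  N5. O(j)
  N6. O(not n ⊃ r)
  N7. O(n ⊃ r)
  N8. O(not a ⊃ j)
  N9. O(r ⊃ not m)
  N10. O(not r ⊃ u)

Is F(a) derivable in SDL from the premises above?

No

Premise 8 is O(not a ⊃ j); even if O(j) held, inferring O(not a) would be affirming the consequent — invalid.
No other premise forces O(not a). An ideal world satisfying every premise can still have a true, so F(a) is not derivable.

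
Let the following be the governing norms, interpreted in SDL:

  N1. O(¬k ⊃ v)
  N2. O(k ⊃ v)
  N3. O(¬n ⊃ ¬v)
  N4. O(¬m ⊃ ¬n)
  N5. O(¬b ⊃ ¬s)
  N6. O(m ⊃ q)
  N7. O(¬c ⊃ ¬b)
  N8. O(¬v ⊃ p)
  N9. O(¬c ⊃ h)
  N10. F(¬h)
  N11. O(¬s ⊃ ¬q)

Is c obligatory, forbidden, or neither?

Obligatory

Premises 2 and 1 cover both cases: O(k ⊃ v) and O(¬k ⊃ v). Since k ∨ ¬k is a tautology, O(v) follows.
Premise 3, O(¬n ⊃ ¬v), contraposes to O(v ⊃ n); with O(v) we get O(n).
The contrapositive of premise 4 (O(¬m ⊃ ¬n)) is O(n ⊃ m), and O(n) is already established, so O(m).
Premise 6 is O(m ⊃ q); since O(m), deontic closure gives O(q).
The contrapositive of premise 11 (O(¬s ⊃ ¬q)) is O(q ⊃ s), and O(q) is already established, so O(s).
Premise 5 is O(¬b ⊃ ¬s); contrapositively O(s ⊃ b). Since O(s) holds, K gives O(b).
The contrapositive of premise 7 (O(¬c ⊃ ¬b)) is O(b ⊃ c), and O(b) is already established, so O(c).
Premises 8, 9, 10 do not contribute to this derivation.
Hence c is obligatory.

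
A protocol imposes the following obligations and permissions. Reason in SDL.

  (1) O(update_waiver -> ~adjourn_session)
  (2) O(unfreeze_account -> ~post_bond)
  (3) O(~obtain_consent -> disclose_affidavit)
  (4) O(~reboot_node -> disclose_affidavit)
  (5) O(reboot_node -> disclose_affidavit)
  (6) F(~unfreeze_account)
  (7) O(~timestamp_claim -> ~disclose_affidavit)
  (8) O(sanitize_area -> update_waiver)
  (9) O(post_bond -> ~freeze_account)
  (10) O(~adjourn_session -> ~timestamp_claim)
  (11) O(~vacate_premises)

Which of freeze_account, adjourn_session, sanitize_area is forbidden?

sanitize_area

Premises 5 and 4 cover both cases: O(reboot_node -> disclose_affidavit) and O(~reboot_node -> disclose_affidavit). Since reboot_node ∨ ~reboot_node is a tautology, O(disclose_affidavit) follows.
Premise 7 is O(~timestamp_claim -> ~disclose_affidavit); contrapositively O(disclose_affidavit -> timestamp_claim). Since O(disclose_affidavit) holds, K gives O(timestamp_claim).
The contrapositive of premise 10 (O(~adjourn_session -> ~timestamp_claim)) is O(timestamp_claim -> adjourn_session), and O(timestamp_claim) is already established, so O(adjourn_session).
Premise 1 is O(update_waiver -> ~adjourn_session); contrapositively O(adjourn_session -> ~update_waiver). Since O(adjourn_session) holds, K gives O(~update_waiver).
The contrapositive of premise 8 (O(sanitize_area -> update_waiver)) is O(~update_waiver -> ~sanitize_area), and O(~update_waiver) is already established, so O(~sanitize_area).
So O(~sanitize_area) holds, i.e. sanitize_area is forbidden. None of the other listed options is forbidden under the premises.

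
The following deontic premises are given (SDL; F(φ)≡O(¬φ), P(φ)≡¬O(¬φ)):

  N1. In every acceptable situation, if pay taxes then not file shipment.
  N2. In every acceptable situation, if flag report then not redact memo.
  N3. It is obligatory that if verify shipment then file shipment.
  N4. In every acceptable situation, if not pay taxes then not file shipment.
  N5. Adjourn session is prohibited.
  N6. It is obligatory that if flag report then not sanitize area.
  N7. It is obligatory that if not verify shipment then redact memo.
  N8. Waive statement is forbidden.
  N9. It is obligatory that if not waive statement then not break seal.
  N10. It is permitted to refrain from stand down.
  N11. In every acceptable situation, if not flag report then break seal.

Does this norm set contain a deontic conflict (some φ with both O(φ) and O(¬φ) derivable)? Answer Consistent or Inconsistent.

Inconsistent

Premises 4 and 1 cover both cases: O(¬pay_taxes → ¬file_shipment) and O(pay_taxes → ¬file_shipment). Since ¬pay_taxes ∨ pay_taxes is a tautology, O(¬file_shipment) follows.
The contrapositive of premise 3 (O(verify_shipment → file_shipment)) is O(¬file_shipment → ¬verify_shipment), and O(¬file_shipment) is already established, so O(¬verify_shipment).
Applying K to premise 7 (O(¬verify_shipment → redact_memo)) and O(¬verify_shipment) yields O(redact_memo).
Premise 2 is O(flag_report → ¬redact_memo); contrapositively O(redact_memo → ¬flag_report). Since O(redact_memo) holds, K gives O(¬flag_report).
With premise 11, O(¬flag_report → break_seal), the K-axiom yields O(break_seal).
Premise 9 is O(¬waive_statement → ¬break_seal); contrapositively O(break_seal → waive_statement). Since O(break_seal) holds, K gives O(waive_statement).
Yet premise 8 is F(waive_statement), i.e. O(¬waive_statement).
We now have both O(waive_statement) and O(¬waive_statement) — waive_statement is simultaneously obligatory and forbidden, violating the D-axiom.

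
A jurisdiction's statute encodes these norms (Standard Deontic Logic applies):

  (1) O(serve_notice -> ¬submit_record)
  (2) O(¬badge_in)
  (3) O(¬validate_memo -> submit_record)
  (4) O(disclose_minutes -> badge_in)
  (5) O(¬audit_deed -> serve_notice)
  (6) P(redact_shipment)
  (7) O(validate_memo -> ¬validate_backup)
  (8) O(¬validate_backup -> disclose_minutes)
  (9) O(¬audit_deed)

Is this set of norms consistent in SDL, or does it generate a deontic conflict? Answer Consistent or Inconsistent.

Inconsistent

From premise 2 we have O(¬badge_in).
Premise 4 is O(disclose_minutes -> badge_in); contrapositively O(¬badge_in -> ¬disclose_minutes). Since O(¬badge_in) holds, K gives O(¬disclose_minutes).
Premise 8 is O(¬validate_backup -> disclose_minutes); contrapositively O(¬disclose_minutes -> validate_backup). Since O(¬disclose_minutes) holds, K gives O(validate_backup).
Premise 7 is O(validate_memo -> ¬validate_backup); contrapositively O(validate_backup -> ¬validate_memo). Since O(validate_backup) holds, K gives O(¬validate_memo).
With premise 3, O(¬validate_memo -> submit_record), the K-axiom yields O(submit_record).
Premise 1 is O(serve_notice -> ¬submit_record); contrapositively O(submit_record -> ¬serve_notice). Since O(submit_record) holds, K gives O(¬serve_notice).
Premise 5, O(¬audit_deed -> serve_notice), contraposes to O(¬serve_notice -> audit_deed); with O(¬serve_notice) we get O(audit_deed).
However, premise 9 gives O(¬audit_deed).
We now have both O(audit_deed) and O(¬audit_deed) — audit_deed is simultaneously obligatory and forbidden, violating the D-axiom.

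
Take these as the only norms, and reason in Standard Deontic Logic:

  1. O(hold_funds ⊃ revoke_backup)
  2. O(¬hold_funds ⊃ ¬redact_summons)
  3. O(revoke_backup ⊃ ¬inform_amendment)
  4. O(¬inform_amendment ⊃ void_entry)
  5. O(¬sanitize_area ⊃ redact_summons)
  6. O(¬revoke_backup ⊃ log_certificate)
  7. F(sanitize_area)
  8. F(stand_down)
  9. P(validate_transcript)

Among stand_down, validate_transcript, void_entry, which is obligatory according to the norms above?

void_entry

Premise 7, F(sanitize_area), is equivalent to O(¬sanitize_area).
Premise 5 is O(¬sanitize_area ⊃ redact_summons); since O(¬sanitize_area), deontic closure gives O(redact_summons).
Premise 2, O(¬hold_funds ⊃ ¬redact_summons), contraposes to O(redact_summons ⊃ hold_funds); with O(redact_summons) we get O(hold_funds).
From O(hold_funds) and premise 1, O(hold_funds ⊃ revoke_backup), we obtain O(revoke_backup).
Applying K to premise 3 (O(revoke_backup ⊃ ¬inform_amendment)) and O(revoke_backup) yields O(¬inform_amendment).
With premise 4, O(¬inform_amendment ⊃ void_entry), the K-axiom yields O(void_entry).
So O(void_entry) holds — void_entry is obligatory. None of the other listed options is made obligatory by any chain of premises.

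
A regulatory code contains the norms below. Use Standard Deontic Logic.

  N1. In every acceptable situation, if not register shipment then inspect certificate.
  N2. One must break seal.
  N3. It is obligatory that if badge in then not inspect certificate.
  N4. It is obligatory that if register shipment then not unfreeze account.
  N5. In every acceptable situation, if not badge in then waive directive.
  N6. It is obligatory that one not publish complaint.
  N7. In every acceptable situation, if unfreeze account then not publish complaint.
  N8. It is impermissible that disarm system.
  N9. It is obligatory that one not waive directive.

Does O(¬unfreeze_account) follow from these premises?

From premise 9 we have O(¬waive_directive).
Premise 5, O(¬badge_in → waive_directive), contraposes to O(¬waive_directive → badge_in); with O(¬waive_directive) we get O(badge_in).
Applying K to premise 3 (O(badge_in → ¬inspect_certificate)) and O(badge_in) yields O(¬inspect_certificate).
The contrapositive of premise 1 (O(¬register_shipment → inspect_certificate)) is O(¬inspect_certificate → register_shipment), and O(¬inspect_certificate) is already established, so O(register_shipment).
With premise 4, O(register_shipment → ¬unfreeze_account), the K-axiom yields O(¬unfreeze_account).
Premises 2, 6, 7, 8 do not contribute to this derivation.
So O(¬unfreeze_account) follows.

Yes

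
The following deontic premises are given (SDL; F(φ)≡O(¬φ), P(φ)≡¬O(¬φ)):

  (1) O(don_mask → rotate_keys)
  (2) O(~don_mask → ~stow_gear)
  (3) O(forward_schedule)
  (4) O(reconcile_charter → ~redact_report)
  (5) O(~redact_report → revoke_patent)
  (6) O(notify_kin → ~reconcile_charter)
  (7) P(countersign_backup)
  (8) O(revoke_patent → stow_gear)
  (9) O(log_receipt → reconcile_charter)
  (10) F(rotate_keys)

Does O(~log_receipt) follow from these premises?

Yes

F(rotate_keys) at premise 10 means O(~rotate_keys).
The contrapositive of premise 1 (O(don_mask → rotate_keys)) is O(~rotate_keys → ~don_mask), and O(~rotate_keys) is already established, so O(~don_mask).
With premise 2, O(~don_mask → ~stow_gear), the K-axiom yields O(~stow_gear).
Premise 8 is O(revoke_patent → stow_gear); contrapositively O(~stow_gear → ~revoke_patent). Since O(~stow_gear) holds, K gives O(~revoke_patent).
The contrapositive of premise 5 (O(~redact_report → revoke_patent)) is O(~revoke_patent → redact_report), and O(~revoke_patent) is already established, so O(redact_report).
Premise 4, O(reconcile_charter → ~redact_report), contraposes to O(redact_report → ~reconcile_charter); with O(redact_report) we get O(~reconcile_charter).
Premise 9 is O(log_receipt → reconcile_charter); contrapositively O(~reconcile_charter → ~log_receipt). Since O(~reconcile_charter) holds, K gives O(~log_receipt).
Premises 3, 6, 7 do not contribute to this derivation.
So O(~log_receipt) follows.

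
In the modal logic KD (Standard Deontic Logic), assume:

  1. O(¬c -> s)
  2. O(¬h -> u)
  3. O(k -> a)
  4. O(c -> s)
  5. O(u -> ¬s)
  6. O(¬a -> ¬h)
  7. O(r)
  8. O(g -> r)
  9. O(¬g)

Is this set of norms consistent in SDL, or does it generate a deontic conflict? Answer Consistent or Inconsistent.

Premise 8 is O(g -> r); even if O(r) held, inferring O(g) would be affirming the consequent — invalid.
So O(g) is not derivable, and the apparent clash with O(¬g) does not arise.
A world satisfying every obligation exists (e.g. a=true, c=false, g=false, h=true, k=false, r=true, s=true, u=false); no atom is both obligatory and forbidden, so the set is consistent.

Consistent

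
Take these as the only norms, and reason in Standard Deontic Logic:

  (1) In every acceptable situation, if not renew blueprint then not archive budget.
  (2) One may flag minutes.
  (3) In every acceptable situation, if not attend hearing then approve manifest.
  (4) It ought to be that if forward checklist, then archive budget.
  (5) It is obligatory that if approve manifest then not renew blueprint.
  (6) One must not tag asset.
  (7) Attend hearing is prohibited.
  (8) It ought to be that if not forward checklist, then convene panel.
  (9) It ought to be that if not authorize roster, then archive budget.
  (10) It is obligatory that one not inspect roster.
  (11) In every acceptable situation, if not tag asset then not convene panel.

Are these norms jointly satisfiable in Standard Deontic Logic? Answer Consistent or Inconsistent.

Premise 6 is F(tag_asset), i.e. O(¬tag_asset).
From O(¬tag_asset) and premise 11, O(¬tag_asset → ¬convene_panel), we obtain O(¬convene_panel).
The contrapositive of premise 8 (O(¬forward_checklist → convene_panel)) is O(¬convene_panel → forward_checklist), and O(¬convene_panel) is already established, so O(forward_checklist).
From O(forward_checklist) and premise 4, O(forward_checklist → archive_budget), we obtain O(archive_budget).
Premise 1 is O(¬renew_blueprint → ¬archive_budget); contrapositively O(archive_budget → renew_blueprint). Since O(archive_budget) holds, K gives O(renew_blueprint).
Premise 5, O(approve_manifest → ¬renew_blueprint), contraposes to O(renew_blueprint → ¬approve_manifest); with O(renew_blueprint) we get O(¬approve_manifest).
Premise 3 is O(¬attend_hearing → approve_manifest); contrapositively O(¬approve_manifest → attend_hearing). Since O(¬approve_manifest) holds, K gives O(attend_hearing).
But premise 7, F(attend_hearing), means O(¬attend_hearing).
We now have both O(attend_hearing) and O(¬attend_hearing) — attend_hearing is simultaneously obligatory and forbidden, violating the D-axiom.

Inconsistent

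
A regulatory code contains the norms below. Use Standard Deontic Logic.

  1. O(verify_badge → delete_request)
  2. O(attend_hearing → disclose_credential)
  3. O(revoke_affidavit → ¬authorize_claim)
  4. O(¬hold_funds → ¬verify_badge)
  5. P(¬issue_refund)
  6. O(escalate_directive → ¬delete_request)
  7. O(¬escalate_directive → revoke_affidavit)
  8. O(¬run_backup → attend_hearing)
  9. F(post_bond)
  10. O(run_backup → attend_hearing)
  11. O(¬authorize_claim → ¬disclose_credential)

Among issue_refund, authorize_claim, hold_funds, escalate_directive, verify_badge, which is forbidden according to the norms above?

verify_badge

By case analysis on ¬run_backup: premise 8 gives O(¬run_backup → attend_hearing) and premise 10 gives O(run_backup → attend_hearing), so O(attend_hearing) either way.
With premise 2, O(attend_hearing → disclose_credential), the K-axiom yields O(disclose_credential).
Premise 11 is O(¬authorize_claim → ¬disclose_credential); contrapositively O(disclose_credential → authorize_claim). Since O(disclose_credential) holds, K gives O(authorize_claim).
Premise 3, O(revoke_affidavit → ¬authorize_claim), contraposes to O(authorize_claim → ¬revoke_affidavit); with O(authorize_claim) we get O(¬revoke_affidavit).
Premise 7 is O(¬escalate_directive → revoke_affidavit); contrapositively O(¬revoke_affidavit → escalate_directive). Since O(¬revoke_affidavit) holds, K gives O(escalate_directive).
Premise 6 is O(escalate_directive → ¬delete_request); since O(escalate_directive), deontic closure gives O(¬delete_request).
The contrapositive of premise 1 (O(verify_badge → delete_request)) is O(¬delete_request → ¬verify_badge), and O(¬delete_request) is already established, so O(¬verify_badge).
So O(¬verify_badge) holds, i.e. verify_badge is forbidden. None of the other listed options is forbidden under the premises.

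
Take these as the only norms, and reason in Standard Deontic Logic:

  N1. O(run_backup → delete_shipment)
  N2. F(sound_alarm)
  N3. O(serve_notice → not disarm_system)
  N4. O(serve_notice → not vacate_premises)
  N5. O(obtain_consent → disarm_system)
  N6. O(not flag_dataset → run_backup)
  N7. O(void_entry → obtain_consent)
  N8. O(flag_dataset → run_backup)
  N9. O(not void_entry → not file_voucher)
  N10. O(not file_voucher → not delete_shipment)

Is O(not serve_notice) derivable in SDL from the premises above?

Yes

Premises 6 and 8 are O(not flag_dataset → run_backup) and O(flag_dataset → run_backup); every ideal world satisfies not flag_dataset or flag_dataset, so in either case run_backup holds — hence O(run_backup).
Applying K to premise 1 (O(run_backup → delete_shipment)) and O(run_backup) yields O(delete_shipment).
Premise 10 is O(not file_voucher → not delete_shipment); contrapositively O(delete_shipment → file_voucher). Since O(delete_shipment) holds, K gives O(file_voucher).
Premise 9 is O(not void_entry → not file_voucher); contrapositively O(file_voucher → void_entry). Since O(file_voucher) holds, K gives O(void_entry).
With premise 7, O(void_entry → obtain_consent), the K-axiom yields O(obtain_consent).
From O(obtain_consent) and premise 5, O(obtain_consent → disarm_system), we obtain O(disarm_system).
Premise 3, O(serve_notice → not disarm_system), contraposes to O(disarm_system → not serve_notice); with O(disarm_system) we get O(not serve_notice).
Premises 2, 4 do not contribute to this derivation.
So O(not serve_notice) follows.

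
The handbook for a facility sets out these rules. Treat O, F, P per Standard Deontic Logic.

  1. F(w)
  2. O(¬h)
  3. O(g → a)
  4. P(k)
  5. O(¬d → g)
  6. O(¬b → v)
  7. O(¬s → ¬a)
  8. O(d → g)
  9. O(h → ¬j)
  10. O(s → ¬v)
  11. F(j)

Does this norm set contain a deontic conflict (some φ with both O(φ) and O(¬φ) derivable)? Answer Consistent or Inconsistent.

Consistent

Premise 9 is O(h → ¬j); even if O(¬j) held, inferring O(h) would be affirming the consequent — invalid.
So O(h) is not derivable, and the apparent clash with O(¬h) does not arise.
A world satisfying every obligation exists (e.g. a=true, b=true, d=false, g=true, h=false, j=false, k=false, s=true, v=false, w=false); no atom is both obligatory and forbidden, so the set is consistent.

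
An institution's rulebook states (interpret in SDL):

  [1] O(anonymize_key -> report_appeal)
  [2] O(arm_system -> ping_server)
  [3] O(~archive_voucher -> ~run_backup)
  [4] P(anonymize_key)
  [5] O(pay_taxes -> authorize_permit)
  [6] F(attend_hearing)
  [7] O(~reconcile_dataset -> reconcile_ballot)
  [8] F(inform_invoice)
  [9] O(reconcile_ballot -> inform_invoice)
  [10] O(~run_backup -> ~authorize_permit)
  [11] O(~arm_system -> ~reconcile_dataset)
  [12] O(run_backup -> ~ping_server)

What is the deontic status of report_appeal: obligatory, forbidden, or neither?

Premise 1 is O(anonymize_key -> report_appeal), but O(anonymize_key) is not derivable from the premises (the permission P(anonymize_key) asserts only ~O(~anonymize_key), not O(anonymize_key)), so it does not yield O(report_appeal).
No premise or chain of K-axiom applications forces O(report_appeal), and none forces O(~report_appeal). So report_appeal is neither obligatory nor forbidden under these norms.

Neither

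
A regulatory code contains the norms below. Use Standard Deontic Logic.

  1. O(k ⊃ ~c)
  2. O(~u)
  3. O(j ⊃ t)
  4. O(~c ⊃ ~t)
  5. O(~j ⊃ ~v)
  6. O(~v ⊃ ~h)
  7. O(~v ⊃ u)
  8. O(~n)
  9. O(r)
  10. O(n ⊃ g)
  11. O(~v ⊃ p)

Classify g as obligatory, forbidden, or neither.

Premise 10 is O(n ⊃ g), but O(n) is not derivable from the premises, so it does not yield O(g).
No premise or chain of K-axiom applications forces O(g), and none forces O(~g). So g is neither obligatory nor forbidden under these norms.

Neither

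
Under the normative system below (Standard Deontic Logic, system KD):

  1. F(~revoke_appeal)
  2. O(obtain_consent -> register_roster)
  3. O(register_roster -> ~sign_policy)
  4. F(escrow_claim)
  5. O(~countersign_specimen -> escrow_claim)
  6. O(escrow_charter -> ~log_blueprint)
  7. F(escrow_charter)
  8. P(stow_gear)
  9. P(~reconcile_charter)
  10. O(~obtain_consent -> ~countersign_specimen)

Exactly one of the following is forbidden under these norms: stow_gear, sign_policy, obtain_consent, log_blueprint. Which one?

sign_policy

Premise 4 is F(escrow_claim), i.e. O(~escrow_claim).
The contrapositive of premise 5 (O(~countersign_specimen -> escrow_claim)) is O(~escrow_claim -> countersign_specimen), and O(~escrow_claim) is already established, so O(countersign_specimen).
Premise 10, O(~obtain_consent -> ~countersign_specimen), contraposes to O(countersign_specimen -> obtain_consent); with O(countersign_specimen) we get O(obtain_consent).
With premise 2, O(obtain_consent -> register_roster), the K-axiom yields O(register_roster).
Applying K to premise 3 (O(register_roster -> ~sign_policy)) and O(register_roster) yields O(~sign_policy).
So O(~sign_policy) holds, i.e. sign_policy is forbidden. None of the other listed options is forbidden under the premises.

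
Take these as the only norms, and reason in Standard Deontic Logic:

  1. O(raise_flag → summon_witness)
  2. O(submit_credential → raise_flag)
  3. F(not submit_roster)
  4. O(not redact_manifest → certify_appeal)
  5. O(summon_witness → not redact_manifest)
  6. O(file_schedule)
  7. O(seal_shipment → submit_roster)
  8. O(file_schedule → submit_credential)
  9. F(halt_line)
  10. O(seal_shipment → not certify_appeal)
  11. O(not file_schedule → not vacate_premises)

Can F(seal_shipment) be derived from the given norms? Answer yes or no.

Yes

From premise 6 we have O(file_schedule).
From O(file_schedule) and premise 8, O(file_schedule → submit_credential), we obtain O(submit_credential).
From O(submit_credential) and premise 2, O(submit_credential → raise_flag), we obtain O(raise_flag).
Premise 1 is O(raise_flag → summon_witness); since O(raise_flag), deontic closure gives O(summon_witness).
Premise 5 is O(summon_witness → not redact_manifest); since O(summon_witness), deontic closure gives O(not redact_manifest).
With premise 4, O(not redact_manifest → certify_appeal), the K-axiom yields O(certify_appeal).
The contrapositive of premise 10 (O(seal_shipment → not certify_appeal)) is O(certify_appeal → not seal_shipment), and O(certify_appeal) is already established, so O(not seal_shipment).
Premises 3, 7, 9, 11 do not contribute to this derivation.
So O(not seal_shipment) holds, i.e. F(seal_shipment). The claim follows.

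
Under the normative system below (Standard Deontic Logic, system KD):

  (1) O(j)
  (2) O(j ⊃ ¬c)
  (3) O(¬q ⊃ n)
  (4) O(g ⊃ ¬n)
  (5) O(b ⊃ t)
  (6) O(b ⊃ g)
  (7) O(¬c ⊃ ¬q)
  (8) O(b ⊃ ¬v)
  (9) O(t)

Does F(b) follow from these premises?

Yes

From premise 1 we have O(j).
From O(j) and premise 2, O(j ⊃ ¬c), we obtain O(¬c).
From O(¬c) and premise 7, O(¬c ⊃ ¬q), we obtain O(¬q).
Applying K to premise 3 (O(¬q ⊃ n)) and O(¬q) yields O(n).
The contrapositive of premise 4 (O(g ⊃ ¬n)) is O(n ⊃ ¬g), and O(n) is already established, so O(¬g).
Premise 6, O(b ⊃ g), contraposes to O(¬g ⊃ ¬b); with O(¬g) we get O(¬b).
Premises 5, 8, 9 do not contribute to this derivation.
So O(¬b) holds, i.e. F(b). The claim follows.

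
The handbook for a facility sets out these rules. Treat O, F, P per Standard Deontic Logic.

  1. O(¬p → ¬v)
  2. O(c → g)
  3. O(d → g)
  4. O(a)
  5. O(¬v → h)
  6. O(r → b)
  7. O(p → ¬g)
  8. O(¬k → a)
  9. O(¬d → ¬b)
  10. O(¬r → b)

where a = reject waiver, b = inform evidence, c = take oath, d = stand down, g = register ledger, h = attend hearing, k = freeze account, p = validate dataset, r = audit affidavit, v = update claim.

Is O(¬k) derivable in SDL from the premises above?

Premise 8 is O(¬k → a); even if O(a) held, inferring O(¬k) would be affirming the consequent — invalid.
No other premise forces O(¬k). An ideal world satisfying every premise can still have ¬k false, so O(¬k) is not derivable.

No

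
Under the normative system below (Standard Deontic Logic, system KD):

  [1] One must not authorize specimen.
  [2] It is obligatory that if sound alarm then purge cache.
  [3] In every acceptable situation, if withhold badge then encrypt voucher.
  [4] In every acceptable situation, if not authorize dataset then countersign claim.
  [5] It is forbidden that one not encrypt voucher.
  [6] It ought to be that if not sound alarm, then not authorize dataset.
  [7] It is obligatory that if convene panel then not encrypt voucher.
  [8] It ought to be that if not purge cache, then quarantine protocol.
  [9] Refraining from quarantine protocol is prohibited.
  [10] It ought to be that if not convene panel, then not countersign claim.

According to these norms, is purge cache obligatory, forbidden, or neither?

Obligatory

F(¬encrypt_voucher) at premise 5 means O(encrypt_voucher).
Premise 7, O(convene_panel → ¬encrypt_voucher), contraposes to O(encrypt_voucher → ¬convene_panel); with O(encrypt_voucher) we get O(¬convene_panel).
From O(¬convene_panel) and premise 10, O(¬convene_panel → ¬countersign_claim), we obtain O(¬countersign_claim).
The contrapositive of premise 4 (O(¬authorize_dataset → countersign_claim)) is O(¬countersign_claim → authorize_dataset), and O(¬countersign_claim) is already established, so O(authorize_dataset).
Premise 6 is O(¬sound_alarm → ¬authorize_dataset); contrapositively O(authorize_dataset → sound_alarm). Since O(authorize_dataset) holds, K gives O(sound_alarm).
Applying K to premise 2 (O(sound_alarm → purge_cache)) and O(sound_alarm) yields O(purge_cache).
Premises 1, 3, 8, 9 do not contribute to this derivation.
Hence purge_cache is obligatory.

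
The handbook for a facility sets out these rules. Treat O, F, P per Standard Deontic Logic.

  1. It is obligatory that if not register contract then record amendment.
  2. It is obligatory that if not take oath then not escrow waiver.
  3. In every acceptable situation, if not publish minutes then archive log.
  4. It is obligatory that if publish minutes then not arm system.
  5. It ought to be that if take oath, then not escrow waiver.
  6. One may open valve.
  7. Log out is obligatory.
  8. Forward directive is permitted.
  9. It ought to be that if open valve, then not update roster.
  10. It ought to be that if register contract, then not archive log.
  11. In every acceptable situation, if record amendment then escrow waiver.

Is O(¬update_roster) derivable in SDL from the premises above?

No

Premise 9 is O(open_valve → ¬update_roster), but O(open_valve) is not derivable from the premises (the permission P(open_valve) asserts only ¬O(¬open_valve), not O(open_valve)), so it does not yield O(¬update_roster).
No other premise forces O(¬update_roster). An ideal world satisfying every premise can still have ¬update_roster false, so O(¬update_roster) is not derivable.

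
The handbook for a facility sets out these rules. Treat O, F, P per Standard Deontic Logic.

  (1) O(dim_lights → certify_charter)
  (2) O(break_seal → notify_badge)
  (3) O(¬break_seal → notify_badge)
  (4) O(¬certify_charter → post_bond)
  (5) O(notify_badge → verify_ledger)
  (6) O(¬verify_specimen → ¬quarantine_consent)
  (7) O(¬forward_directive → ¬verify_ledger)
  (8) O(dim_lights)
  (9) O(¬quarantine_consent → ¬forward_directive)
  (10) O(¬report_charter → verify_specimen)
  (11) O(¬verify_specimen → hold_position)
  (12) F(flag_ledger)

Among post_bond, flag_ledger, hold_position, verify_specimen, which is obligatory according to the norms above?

verify_specimen

By case analysis on break_seal: premise 2 gives O(break_seal → notify_badge) and premise 3 gives O(¬break_seal → notify_badge), so O(notify_badge) either way.
From O(notify_badge) and premise 5, O(notify_badge → verify_ledger), we obtain O(verify_ledger).
Premise 7, O(¬forward_directive → ¬verify_ledger), contraposes to O(verify_ledger → forward_directive); with O(verify_ledger) we get O(forward_directive).
Premise 9 is O(¬quarantine_consent → ¬forward_directive); contrapositively O(forward_directive → quarantine_consent). Since O(forward_directive) holds, K gives O(quarantine_consent).
Premise 6, O(¬verify_specimen → ¬quarantine_consent), contraposes to O(quarantine_consent → verify_specimen); with O(quarantine_consent) we get O(verify_specimen).
So O(verify_specimen) holds — verify_specimen is obligatory. None of the other listed options is made obligatory by any chain of premises.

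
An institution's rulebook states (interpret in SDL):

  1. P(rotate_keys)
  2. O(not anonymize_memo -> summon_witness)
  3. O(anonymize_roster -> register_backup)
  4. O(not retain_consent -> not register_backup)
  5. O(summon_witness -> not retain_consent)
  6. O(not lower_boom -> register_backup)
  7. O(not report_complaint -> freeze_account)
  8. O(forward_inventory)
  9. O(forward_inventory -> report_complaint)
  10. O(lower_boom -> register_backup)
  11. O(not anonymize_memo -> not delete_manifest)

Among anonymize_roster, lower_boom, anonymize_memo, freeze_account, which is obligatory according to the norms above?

Premises 10 and 6 are O(lower_boom -> register_backup) and O(not lower_boom -> register_backup); every ideal world satisfies lower_boom or not lower_boom, so in either case register_backup holds — hence O(register_backup).
Premise 4, O(not retain_consent -> not register_backup), contraposes to O(register_backup -> retain_consent); with O(register_backup) we get O(retain_consent).
Premise 5, O(summon_witness -> not retain_consent), contraposes to O(retain_consent -> not summon_witness); with O(retain_consent) we get O(not summon_witness).
Premise 2 is O(not anonymize_memo -> summon_witness); contrapositively O(not summon_witness -> anonymize_memo). Since O(not summon_witness) holds, K gives O(anonymize_memo).
So O(anonymize_memo) holds — anonymize_memo is obligatory. None of the other listed options is made obligatory by any chain of premises.

anonymize_memo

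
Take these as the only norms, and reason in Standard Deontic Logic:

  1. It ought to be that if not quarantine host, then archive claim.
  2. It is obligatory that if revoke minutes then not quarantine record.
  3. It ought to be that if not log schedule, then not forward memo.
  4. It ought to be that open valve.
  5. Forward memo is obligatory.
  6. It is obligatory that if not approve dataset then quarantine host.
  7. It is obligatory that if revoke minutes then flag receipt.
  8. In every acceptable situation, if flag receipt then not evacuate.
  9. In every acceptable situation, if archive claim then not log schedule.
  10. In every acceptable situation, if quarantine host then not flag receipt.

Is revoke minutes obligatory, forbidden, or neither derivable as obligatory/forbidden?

Forbidden

Premise 5 gives O(forward_memo).
Premise 3 is O(¬log_schedule → ¬forward_memo); contrapositively O(forward_memo → log_schedule). Since O(forward_memo) holds, K gives O(log_schedule).
Premise 9, O(archive_claim → ¬log_schedule), contraposes to O(log_schedule → ¬archive_claim); with O(log_schedule) we get O(¬archive_claim).
The contrapositive of premise 1 (O(¬quarantine_host → archive_claim)) is O(¬archive_claim → quarantine_host), and O(¬archive_claim) is already established, so O(quarantine_host).
From O(quarantine_host) and premise 10, O(quarantine_host → ¬flag_receipt), we obtain O(¬flag_receipt).
Premise 7, O(revoke_minutes → flag_receipt), contraposes to O(¬flag_receipt → ¬revoke_minutes); with O(¬flag_receipt) we get O(¬revoke_minutes).
Premises 2, 4, 6, 8 do not contribute to this derivation.
Thus O(¬revoke_minutes), which is F(revoke_minutes): revoke_minutes is forbidden.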